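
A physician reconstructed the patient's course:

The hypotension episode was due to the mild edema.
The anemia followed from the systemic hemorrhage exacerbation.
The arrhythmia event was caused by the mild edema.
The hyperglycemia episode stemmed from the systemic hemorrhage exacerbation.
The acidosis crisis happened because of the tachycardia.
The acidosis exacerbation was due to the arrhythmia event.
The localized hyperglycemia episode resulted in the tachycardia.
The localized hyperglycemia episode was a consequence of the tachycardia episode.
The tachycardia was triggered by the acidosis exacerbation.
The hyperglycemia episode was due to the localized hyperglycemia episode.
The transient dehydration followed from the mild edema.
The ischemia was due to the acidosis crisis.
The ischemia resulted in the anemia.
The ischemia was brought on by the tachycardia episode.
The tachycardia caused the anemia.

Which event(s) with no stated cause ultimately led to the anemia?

the mild edema, the systemic hemorrhage exacerbation, the tachycardia episode

Tracing upstream from the anemia: the anemia ← the ischemia ← the tachycardia episode.
A separate upstream branch: the anemia ← the tachycardia ← the acidosis exacerbation ← the arrhythmia event ← the mild edema.
A separate upstream branch: the anemia ← the systemic hemorrhage exacerbation.
Each of those chain origins has no stated cause.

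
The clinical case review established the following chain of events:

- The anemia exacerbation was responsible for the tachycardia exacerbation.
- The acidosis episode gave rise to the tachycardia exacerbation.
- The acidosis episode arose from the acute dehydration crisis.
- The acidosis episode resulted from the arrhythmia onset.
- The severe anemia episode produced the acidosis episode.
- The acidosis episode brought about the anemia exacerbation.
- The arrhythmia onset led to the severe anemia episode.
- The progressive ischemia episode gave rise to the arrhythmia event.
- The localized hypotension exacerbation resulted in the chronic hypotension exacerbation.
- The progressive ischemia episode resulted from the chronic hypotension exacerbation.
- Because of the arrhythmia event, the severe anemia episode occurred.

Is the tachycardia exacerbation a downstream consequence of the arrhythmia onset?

There is a causal chain: the arrhythmia onset → the acidosis episode → the tachycardia exacerbation.

Yes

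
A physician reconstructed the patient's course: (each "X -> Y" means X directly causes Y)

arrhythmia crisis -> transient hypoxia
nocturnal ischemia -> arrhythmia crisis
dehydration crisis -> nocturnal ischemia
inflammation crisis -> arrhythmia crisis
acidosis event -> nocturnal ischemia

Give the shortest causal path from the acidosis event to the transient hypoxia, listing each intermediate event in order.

the acidosis event → the nocturnal ischemia
the nocturnal ischemia → the arrhythmia crisis
the arrhythmia crisis → the transient hypoxia
Length: 3 steps.

the acidosis event → the nocturnal ischemia → the arrhythmia crisis → the transient hypoxia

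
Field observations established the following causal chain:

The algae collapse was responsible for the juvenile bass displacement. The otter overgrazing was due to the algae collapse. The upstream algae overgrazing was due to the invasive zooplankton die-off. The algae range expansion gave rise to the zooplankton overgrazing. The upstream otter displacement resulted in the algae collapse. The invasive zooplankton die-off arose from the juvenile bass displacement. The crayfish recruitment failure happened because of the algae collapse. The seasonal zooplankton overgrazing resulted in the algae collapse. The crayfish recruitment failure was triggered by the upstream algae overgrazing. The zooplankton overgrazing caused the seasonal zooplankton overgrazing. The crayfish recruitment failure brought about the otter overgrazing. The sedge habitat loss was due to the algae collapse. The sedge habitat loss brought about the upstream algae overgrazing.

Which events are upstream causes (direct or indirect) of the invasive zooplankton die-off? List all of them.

Immediate cause of the invasive zooplankton die-off: the juvenile bass displacement.
Further upstream: the algae range expansion, the zooplankton overgrazing, the seasonal zooplankton overgrazing, the algae collapse, the upstream otter displacement.

the algae collapse, the algae range expansion, the juvenile bass displacement, the seasonal zooplankton overgrazing, the upstream otter displacement, the zooplankton overgrazing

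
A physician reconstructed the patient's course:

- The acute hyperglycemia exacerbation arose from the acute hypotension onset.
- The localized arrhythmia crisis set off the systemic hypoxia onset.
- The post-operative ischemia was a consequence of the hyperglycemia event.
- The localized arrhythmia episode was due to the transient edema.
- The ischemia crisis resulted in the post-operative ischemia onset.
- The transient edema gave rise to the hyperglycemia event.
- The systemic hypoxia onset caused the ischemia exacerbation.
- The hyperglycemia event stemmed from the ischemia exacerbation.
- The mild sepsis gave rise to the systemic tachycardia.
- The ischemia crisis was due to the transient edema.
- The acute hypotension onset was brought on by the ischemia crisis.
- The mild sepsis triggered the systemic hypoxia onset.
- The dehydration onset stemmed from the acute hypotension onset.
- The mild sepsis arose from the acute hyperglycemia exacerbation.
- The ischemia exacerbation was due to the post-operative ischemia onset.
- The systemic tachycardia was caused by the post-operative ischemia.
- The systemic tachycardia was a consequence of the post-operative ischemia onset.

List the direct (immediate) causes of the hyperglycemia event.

the ischemia exacerbation, the transient edema

Upstream contributors include the ischemia crisis, the acute hypotension onset, the acute hyperglycemia exacerbation, the post-operative ischemia onset, the mild sepsis, the systemic hypoxia onset, the localized arrhythmia crisis, but only the ischemia exacerbation, the transient edema feed directly into the hyperglycemia event.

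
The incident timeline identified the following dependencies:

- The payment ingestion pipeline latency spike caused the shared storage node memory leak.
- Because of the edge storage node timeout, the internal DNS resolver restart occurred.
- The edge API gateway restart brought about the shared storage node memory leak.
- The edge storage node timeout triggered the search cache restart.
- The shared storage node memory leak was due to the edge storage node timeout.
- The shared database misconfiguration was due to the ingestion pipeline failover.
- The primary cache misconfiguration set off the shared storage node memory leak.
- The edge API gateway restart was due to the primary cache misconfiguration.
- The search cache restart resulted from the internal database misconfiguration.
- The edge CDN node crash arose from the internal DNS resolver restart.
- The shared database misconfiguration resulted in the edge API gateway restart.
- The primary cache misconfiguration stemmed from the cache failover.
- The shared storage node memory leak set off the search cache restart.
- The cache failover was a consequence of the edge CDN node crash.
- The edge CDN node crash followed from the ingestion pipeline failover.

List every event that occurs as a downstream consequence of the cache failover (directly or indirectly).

Direct effects: the primary cache misconfiguration.
2 steps out: the edge API gateway restart, the shared storage node memory leak.
3 steps out: the search cache restart.
Not reachable from it: the edge storage node timeout, the ingestion pipeline failover, the internal DNS resolver restart, the edge CDN node crash, the shared database misconfiguration, the payment ingestion pipeline latency spike, the internal database misconfiguration.

the edge API gateway restart, the primary cache misconfiguration, the search cache restart, the shared storage node memory leak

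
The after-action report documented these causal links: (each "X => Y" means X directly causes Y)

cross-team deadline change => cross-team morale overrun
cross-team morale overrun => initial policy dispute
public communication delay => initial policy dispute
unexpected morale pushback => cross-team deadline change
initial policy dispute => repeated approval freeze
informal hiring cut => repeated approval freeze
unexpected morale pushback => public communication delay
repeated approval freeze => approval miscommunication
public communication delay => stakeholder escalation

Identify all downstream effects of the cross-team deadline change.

Direct effects: the cross-team morale overrun.
2 steps out: the initial policy dispute.
3 steps out: the repeated approval freeze.
4 steps out: the approval miscommunication.
Not reachable from it: the unexpected morale pushback, the public communication delay, the stakeholder escalation, the informal hiring cut.

the approval miscommunication, the cross-team morale overrun, the initial policy dispute, the repeated approval freeze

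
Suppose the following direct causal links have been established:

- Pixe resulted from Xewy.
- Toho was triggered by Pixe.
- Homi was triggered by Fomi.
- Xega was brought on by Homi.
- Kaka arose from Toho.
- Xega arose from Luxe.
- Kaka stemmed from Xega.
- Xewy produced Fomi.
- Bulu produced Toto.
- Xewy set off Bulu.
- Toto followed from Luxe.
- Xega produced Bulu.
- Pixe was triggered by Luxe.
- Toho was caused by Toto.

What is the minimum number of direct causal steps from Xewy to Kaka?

3

Shortest chain: Xewy → Pixe → Toho → Kaka.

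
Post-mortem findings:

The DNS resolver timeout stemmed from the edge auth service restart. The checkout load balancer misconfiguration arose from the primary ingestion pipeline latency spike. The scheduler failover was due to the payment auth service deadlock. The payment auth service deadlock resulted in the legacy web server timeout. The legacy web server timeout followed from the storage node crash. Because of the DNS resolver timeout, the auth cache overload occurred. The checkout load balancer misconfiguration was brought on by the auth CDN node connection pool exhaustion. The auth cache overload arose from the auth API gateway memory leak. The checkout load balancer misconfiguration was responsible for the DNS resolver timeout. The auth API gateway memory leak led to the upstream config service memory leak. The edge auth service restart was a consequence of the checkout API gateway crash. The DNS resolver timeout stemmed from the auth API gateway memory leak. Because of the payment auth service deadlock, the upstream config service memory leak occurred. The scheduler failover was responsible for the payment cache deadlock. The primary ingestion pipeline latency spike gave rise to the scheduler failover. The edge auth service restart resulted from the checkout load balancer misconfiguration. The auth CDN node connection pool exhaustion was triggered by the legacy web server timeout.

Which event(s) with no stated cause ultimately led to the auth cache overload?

the auth API gateway memory leak, the checkout API gateway crash, the payment auth service deadlock, the primary ingestion pipeline latency spike, the storage node crash

Tracing upstream from the auth cache overload: the auth cache overload ← the DNS resolver timeout ← the checkout load balancer misconfiguration ← the auth CDN node connection pool exhaustion ← the legacy web server timeout ← the payment auth service deadlock.
A separate upstream branch: the auth cache overload ← the DNS resolver timeout ← the checkout load balancer misconfiguration ← the primary ingestion pipeline latency spike.
A separate upstream branch: the auth cache overload ← the DNS resolver timeout ← the checkout load balancer misconfiguration ← the auth CDN node connection pool exhaustion ← the legacy web server timeout ← the storage node crash.
A separate upstream branch: the auth cache overload ← the auth API gateway memory leak.
A separate upstream branch: the auth cache overload ← the DNS resolver timeout ← the edge auth service restart ← the checkout API gateway crash.
Each of those chain origins has no stated cause.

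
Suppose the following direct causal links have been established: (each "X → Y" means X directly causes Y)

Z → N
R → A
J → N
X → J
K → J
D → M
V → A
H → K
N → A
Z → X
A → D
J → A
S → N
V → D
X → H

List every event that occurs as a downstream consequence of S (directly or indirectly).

Direct effects: N.
2 steps out: A.
3 steps out: D.
4 steps out: M.
Not reachable from it: Z, X, H, K, J, V, R.

A, D, M, N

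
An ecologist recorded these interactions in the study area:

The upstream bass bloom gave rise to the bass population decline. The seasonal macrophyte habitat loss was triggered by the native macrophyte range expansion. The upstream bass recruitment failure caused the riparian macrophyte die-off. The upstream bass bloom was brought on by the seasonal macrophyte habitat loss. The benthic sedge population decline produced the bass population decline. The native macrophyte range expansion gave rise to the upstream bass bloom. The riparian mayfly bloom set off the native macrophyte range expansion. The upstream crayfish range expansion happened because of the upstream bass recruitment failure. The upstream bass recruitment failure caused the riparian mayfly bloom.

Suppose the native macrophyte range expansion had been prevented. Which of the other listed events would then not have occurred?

the seasonal macrophyte habitat loss, the upstream bass bloom

Downstream of the native macrophyte range expansion: the seasonal macrophyte habitat loss, the upstream bass bloom, the bass population decline.
Of those, still caused via another path: the bass population decline.
The remainder have no surviving cause.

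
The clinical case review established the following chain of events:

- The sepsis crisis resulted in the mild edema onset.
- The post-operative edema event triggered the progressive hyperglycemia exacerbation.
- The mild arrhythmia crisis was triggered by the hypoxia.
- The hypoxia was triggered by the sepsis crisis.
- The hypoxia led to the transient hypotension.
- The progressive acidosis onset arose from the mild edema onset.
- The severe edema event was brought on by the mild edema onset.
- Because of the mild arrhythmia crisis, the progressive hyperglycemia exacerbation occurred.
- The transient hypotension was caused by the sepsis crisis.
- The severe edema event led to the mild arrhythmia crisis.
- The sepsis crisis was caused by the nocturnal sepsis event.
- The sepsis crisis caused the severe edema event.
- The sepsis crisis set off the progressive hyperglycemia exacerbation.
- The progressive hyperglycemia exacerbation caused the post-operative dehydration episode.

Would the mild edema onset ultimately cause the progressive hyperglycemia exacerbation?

There is a causal chain: the mild edema onset → the severe edema event → the mild arrhythmia crisis → the progressive hyperglycemia exacerbation.

Yes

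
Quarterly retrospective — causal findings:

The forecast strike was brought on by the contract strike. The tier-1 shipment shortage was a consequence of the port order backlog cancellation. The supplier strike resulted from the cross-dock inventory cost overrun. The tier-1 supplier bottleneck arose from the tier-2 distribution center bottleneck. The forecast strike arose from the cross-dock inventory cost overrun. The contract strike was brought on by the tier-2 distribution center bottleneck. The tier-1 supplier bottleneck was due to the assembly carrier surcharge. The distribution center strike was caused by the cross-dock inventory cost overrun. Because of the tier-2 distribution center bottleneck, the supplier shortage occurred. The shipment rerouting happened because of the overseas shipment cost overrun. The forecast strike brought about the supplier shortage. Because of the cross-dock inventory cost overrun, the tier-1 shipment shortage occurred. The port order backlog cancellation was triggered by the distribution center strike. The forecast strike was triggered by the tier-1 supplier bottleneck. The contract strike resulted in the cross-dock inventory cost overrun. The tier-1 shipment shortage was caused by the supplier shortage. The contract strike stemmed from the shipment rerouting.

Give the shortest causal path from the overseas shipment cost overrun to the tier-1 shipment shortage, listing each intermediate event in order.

the overseas shipment cost overrun → the shipment rerouting
the shipment rerouting → the contract strike
the contract strike → the cross-dock inventory cost overrun
the cross-dock inventory cost overrun → the tier-1 shipment shortage
Length: 4 steps.

the overseas shipment cost overrun → the shipment rerouting → the contract strike → the cross-dock inventory cost overrun → the tier-1 shipment shortage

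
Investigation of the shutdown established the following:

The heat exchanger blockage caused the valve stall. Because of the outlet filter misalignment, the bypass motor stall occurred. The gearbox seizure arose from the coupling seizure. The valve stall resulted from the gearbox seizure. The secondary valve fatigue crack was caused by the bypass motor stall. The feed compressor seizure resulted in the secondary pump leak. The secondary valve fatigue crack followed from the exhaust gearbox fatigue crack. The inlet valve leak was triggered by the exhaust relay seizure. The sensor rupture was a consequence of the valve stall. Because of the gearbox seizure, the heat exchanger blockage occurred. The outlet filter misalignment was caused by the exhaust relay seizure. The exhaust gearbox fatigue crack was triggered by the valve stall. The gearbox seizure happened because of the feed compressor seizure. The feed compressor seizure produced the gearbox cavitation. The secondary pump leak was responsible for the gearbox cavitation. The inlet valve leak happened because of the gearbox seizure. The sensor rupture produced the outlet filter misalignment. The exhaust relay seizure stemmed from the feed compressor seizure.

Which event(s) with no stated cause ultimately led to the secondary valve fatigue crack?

Tracing upstream from the secondary valve fatigue crack: the secondary valve fatigue crack ← the exhaust gearbox fatigue crack ← the valve stall ← the gearbox seizure ← the feed compressor seizure.
A separate upstream branch: the secondary valve fatigue crack ← the exhaust gearbox fatigue crack ← the valve stall ← the gearbox seizure ← the coupling seizure.
Each of those chain origins has no stated cause.

the coupling seizure, the feed compressor seizure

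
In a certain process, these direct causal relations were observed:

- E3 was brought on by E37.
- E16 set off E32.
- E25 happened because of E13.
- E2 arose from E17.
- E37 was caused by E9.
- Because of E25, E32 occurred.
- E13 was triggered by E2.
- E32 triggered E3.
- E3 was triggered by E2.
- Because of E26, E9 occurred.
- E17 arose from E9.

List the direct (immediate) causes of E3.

Upstream contributors include E26, E9, E17, E13, E16, E25, but only E2, E32, E37 feed directly into E3.

E2, E32, E37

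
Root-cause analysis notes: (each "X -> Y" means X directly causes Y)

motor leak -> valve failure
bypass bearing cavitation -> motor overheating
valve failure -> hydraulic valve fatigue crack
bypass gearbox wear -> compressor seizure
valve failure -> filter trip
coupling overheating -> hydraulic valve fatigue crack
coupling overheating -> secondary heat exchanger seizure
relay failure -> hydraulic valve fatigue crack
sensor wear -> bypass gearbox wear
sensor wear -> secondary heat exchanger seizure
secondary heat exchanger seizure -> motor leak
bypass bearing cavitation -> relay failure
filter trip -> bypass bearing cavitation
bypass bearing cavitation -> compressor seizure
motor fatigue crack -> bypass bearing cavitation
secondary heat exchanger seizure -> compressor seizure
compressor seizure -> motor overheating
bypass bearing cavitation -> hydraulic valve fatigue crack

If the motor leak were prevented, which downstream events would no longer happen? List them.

the filter trip, the valve failure

Downstream of the motor leak: the valve failure, the filter trip, the bypass bearing cavitation, the compressor seizure, the relay failure, the motor overheating, the hydraulic valve fatigue crack.
Of those, still caused via another path: the bypass bearing cavitation, the compressor seizure, the relay failure, the motor overheating, the hydraulic valve fatigue crack.
The remainder have no surviving cause.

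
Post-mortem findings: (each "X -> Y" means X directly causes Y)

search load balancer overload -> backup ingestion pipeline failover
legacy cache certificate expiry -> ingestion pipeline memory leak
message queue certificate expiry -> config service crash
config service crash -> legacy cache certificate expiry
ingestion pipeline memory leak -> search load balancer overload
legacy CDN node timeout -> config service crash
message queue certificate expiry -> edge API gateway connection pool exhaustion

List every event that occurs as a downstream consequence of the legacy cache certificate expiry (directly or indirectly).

Direct effects: the ingestion pipeline memory leak.
2 steps out: the search load balancer overload.
3 steps out: the backup ingestion pipeline failover.
Not reachable from it: the legacy CDN node timeout, the message queue certificate expiry, the config service crash, the edge API gateway connection pool exhaustion.

the backup ingestion pipeline failover, the ingestion pipeline memory leak, the search load balancer overload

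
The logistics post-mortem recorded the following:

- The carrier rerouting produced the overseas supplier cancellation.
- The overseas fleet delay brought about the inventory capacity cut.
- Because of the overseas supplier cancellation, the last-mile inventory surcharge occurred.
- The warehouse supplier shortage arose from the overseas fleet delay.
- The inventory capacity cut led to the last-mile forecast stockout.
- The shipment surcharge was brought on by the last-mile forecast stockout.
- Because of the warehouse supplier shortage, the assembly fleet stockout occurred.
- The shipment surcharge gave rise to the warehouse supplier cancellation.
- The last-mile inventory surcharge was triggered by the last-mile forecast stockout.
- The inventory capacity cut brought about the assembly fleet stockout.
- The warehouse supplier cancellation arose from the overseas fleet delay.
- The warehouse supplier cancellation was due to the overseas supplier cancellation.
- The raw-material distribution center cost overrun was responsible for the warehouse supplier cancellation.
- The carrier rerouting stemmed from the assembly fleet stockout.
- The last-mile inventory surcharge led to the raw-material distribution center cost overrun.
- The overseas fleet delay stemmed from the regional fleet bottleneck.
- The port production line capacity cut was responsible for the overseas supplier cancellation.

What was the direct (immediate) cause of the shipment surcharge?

the last-mile forecast stockout

Upstream contributors include the regional fleet bottleneck, the overseas fleet delay, the inventory capacity cut, but only the last-mile forecast stockout feeds directly into the shipment surcharge.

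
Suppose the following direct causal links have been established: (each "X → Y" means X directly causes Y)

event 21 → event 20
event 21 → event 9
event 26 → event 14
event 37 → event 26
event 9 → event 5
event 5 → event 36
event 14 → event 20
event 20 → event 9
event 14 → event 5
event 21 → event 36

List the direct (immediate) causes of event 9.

event 20, event 21

Upstream contributors include event 37, event 26, event 14, but only event 20, event 21 feed directly into event 9.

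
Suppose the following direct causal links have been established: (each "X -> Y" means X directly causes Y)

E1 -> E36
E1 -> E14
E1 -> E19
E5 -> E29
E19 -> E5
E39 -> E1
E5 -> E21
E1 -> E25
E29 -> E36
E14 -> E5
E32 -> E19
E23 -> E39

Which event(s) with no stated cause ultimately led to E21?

E23, E32

Tracing upstream from E21: E21 ← E5 ← E19 ← E1 ← E39 ← E23.
A separate upstream branch: E21 ← E5 ← E19 ← E32.
Each of those chain origins has no stated cause.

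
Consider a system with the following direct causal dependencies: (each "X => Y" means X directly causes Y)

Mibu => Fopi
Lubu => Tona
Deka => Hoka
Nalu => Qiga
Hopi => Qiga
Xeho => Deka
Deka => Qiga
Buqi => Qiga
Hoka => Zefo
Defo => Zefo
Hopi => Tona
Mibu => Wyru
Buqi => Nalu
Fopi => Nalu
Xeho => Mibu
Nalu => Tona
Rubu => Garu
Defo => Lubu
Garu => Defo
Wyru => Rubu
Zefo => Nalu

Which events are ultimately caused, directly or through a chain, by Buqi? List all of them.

Nalu, Qiga, Tona

Direct effects: Nalu, Qiga.
2 steps out: Tona.
Not reachable from it: Xeho, Deka, Mibu, Fopi, Wyru, Hoka, Rubu, Garu, Defo, Lubu, Hopi, Zefo.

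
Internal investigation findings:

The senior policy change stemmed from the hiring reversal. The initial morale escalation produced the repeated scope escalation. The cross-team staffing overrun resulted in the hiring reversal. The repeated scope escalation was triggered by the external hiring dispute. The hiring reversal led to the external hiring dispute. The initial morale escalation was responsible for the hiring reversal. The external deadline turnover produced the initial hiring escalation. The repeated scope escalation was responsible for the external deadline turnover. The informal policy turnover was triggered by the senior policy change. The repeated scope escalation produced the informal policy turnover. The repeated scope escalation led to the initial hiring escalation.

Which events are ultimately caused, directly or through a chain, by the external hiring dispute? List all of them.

the external deadline turnover, the informal policy turnover, the initial hiring escalation, the repeated scope escalation

Direct effects: the repeated scope escalation.
2 steps out: the external deadline turnover, the informal policy turnover, the initial hiring escalation.
Not reachable from it: the initial morale escalation, the hiring reversal, the senior policy change, the cross-team staffing overrun.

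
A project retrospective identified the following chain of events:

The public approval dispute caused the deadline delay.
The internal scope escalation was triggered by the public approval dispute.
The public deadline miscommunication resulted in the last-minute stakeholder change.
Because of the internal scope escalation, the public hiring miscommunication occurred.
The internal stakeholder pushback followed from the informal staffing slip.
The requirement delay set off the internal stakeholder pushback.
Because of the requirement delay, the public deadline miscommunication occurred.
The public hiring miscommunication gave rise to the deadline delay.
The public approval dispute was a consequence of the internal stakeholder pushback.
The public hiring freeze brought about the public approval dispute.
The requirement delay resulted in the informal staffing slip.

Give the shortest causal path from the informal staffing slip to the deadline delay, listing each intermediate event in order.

the informal staffing slip → the internal stakeholder pushback → the public approval dispute → the deadline delay

the informal staffing slip → the internal stakeholder pushback
the internal stakeholder pushback → the public approval dispute
the public approval dispute → the deadline delay
Length: 3 steps.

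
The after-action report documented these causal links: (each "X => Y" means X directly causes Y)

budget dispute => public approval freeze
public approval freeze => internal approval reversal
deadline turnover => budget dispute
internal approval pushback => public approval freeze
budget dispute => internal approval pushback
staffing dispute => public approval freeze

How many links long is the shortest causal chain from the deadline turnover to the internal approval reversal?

3

Shortest chain: the deadline turnover → the budget dispute → the public approval freeze → the internal approval reversal.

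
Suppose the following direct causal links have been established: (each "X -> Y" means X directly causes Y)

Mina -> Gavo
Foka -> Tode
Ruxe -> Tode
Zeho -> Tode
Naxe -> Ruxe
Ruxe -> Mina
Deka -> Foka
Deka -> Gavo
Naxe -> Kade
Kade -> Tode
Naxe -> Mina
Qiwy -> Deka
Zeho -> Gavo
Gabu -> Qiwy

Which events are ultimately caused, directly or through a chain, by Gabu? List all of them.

Deka, Foka, Gavo, Qiwy, Tode

Direct effects: Qiwy.
2 steps out: Deka.
3 steps out: Foka, Gavo.
4 steps out: Tode.
Not reachable from it: Naxe, Kade, Ruxe, Zeho, Mina.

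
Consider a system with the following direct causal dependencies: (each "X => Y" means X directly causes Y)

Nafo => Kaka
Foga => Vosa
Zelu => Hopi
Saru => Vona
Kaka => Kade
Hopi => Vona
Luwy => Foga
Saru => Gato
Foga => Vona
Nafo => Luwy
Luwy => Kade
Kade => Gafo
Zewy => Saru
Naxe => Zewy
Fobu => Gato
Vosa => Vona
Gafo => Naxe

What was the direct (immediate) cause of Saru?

Upstream contributors include Nafo, Luwy, Kaka, Kade, Gafo, Naxe, but only Zewy feeds directly into Saru.

Zewy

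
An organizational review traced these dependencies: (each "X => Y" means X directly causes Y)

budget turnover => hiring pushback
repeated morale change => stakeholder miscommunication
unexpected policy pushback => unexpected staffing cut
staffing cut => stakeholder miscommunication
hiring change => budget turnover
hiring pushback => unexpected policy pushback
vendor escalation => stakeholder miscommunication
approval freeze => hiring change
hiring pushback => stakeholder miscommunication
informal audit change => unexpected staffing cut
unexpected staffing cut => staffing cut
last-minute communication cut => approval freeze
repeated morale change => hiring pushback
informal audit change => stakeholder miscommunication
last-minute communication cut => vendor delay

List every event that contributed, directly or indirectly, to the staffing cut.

Immediate cause of the staffing cut: the unexpected staffing cut.
Further upstream: the last-minute communication cut, the approval freeze, the hiring change, the budget turnover, the repeated morale change, the hiring pushback, the unexpected policy pushback, the informal audit change.

the approval freeze, the budget turnover, the hiring change, the hiring pushback, the informal audit change, the last-minute communication cut, the repeated morale change, the unexpected policy pushback, the unexpected staffing cut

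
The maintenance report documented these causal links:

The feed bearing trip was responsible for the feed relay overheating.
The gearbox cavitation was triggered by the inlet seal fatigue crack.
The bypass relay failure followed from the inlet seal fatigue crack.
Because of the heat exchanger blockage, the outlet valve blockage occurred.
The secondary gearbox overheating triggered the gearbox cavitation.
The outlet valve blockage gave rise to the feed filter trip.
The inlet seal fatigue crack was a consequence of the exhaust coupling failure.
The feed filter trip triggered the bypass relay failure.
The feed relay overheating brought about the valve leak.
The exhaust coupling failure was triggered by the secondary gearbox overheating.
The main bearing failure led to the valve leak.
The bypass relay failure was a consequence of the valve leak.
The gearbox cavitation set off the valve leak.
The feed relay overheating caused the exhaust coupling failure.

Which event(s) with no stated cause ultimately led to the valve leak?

the feed bearing trip, the main bearing failure, the secondary gearbox overheating

Tracing upstream from the valve leak: the valve leak ← the gearbox cavitation ← the secondary gearbox overheating.
A separate upstream branch: the valve leak ← the feed relay overheating ← the feed bearing trip.
A separate upstream branch: the valve leak ← the main bearing failure.
Each of those chain origins has no stated cause.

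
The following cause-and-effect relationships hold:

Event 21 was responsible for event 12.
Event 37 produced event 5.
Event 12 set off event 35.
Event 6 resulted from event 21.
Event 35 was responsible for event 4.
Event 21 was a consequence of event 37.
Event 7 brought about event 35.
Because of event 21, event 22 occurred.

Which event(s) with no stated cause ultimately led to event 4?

Tracing upstream from event 4: event 4 ← event 35 ← event 12 ← event 21 ← event 37.
A separate upstream branch: event 4 ← event 35 ← event 7.
Each of those chain origins has no stated cause.

event 37, event 7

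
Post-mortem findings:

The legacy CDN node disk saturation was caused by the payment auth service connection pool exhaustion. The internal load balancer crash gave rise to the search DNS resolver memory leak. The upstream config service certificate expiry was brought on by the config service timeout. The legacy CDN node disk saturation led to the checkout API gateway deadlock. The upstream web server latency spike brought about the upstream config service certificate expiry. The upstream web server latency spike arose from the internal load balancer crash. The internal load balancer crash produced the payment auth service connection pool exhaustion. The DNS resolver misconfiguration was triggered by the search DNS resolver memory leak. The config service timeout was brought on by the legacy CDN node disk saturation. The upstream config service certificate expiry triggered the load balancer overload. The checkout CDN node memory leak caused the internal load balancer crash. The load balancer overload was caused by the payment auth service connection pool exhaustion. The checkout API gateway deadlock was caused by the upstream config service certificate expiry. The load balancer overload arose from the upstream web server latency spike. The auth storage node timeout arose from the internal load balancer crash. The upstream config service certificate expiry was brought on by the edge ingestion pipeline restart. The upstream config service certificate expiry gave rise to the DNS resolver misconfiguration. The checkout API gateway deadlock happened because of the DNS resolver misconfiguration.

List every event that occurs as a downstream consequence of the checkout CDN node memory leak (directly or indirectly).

Direct effects: the internal load balancer crash.
2 steps out: the search DNS resolver memory leak, the payment auth service connection pool exhaustion, the upstream web server latency spike, the auth storage node timeout.
3 steps out: the legacy CDN node disk saturation, the upstream config service certificate expiry, the load balancer overload, the DNS resolver misconfiguration.
4 steps out: the config service timeout, the checkout API gateway deadlock.
Not reachable from it: the edge ingestion pipeline restart.

the DNS resolver misconfiguration, the auth storage node timeout, the checkout API gateway deadlock, the config service timeout, the internal load balancer crash, the legacy CDN node disk saturation, the load balancer overload, the payment auth service connection pool exhaustion, the search DNS resolver memory leak, the upstream config service certificate expiry, the upstream web server latency spike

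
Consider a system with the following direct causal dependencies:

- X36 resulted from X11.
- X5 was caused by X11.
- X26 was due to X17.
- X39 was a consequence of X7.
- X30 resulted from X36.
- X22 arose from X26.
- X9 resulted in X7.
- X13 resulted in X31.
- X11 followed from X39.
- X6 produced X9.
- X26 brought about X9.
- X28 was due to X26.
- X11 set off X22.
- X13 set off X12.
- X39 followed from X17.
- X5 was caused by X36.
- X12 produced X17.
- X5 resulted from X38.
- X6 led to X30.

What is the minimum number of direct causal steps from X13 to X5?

5

Shortest chain: X13 → X12 → X17 → X39 → X11 → X5.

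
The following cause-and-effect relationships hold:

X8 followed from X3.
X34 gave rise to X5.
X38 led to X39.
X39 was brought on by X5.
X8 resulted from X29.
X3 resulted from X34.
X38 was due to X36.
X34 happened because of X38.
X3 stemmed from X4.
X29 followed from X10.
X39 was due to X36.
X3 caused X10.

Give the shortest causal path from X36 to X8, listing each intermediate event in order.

X36 → X38
X38 → X34
X34 → X3
X3 → X8
Length: 4 steps.

X36 → X38 → X34 → X3 → X8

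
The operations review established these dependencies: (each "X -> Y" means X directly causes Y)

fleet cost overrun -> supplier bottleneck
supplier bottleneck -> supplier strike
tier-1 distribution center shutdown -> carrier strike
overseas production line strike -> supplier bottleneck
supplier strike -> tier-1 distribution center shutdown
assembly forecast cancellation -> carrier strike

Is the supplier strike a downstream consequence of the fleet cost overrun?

There is a causal chain: the fleet cost overrun → the supplier bottleneck → the supplier strike.

Yes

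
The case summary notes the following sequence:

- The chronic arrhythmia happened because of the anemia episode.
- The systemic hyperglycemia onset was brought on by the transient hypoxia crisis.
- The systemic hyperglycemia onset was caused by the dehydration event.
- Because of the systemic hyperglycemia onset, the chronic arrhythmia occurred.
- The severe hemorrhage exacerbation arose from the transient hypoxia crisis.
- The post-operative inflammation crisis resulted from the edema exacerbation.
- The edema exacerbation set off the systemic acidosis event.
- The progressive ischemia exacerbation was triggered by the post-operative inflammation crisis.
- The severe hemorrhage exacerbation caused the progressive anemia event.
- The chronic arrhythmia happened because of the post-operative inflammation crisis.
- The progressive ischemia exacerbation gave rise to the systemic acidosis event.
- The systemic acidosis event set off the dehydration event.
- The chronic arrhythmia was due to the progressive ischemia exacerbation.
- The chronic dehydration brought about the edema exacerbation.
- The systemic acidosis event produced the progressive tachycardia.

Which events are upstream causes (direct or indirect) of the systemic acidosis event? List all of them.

Immediate causes of the systemic acidosis event: the edema exacerbation, the progressive ischemia exacerbation.
Further upstream: the chronic dehydration, the post-operative inflammation crisis.

the chronic dehydration, the edema exacerbation, the post-operative inflammation crisis, the progressive ischemia exacerbation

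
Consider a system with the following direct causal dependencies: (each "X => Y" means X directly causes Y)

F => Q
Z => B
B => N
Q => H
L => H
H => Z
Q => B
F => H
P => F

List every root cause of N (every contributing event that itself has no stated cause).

Tracing upstream from N: N ← B ← Q ← F ← P.
A separate upstream branch: N ← B ← Z ← H ← L.
Each of those chain origins has no stated cause.

L, P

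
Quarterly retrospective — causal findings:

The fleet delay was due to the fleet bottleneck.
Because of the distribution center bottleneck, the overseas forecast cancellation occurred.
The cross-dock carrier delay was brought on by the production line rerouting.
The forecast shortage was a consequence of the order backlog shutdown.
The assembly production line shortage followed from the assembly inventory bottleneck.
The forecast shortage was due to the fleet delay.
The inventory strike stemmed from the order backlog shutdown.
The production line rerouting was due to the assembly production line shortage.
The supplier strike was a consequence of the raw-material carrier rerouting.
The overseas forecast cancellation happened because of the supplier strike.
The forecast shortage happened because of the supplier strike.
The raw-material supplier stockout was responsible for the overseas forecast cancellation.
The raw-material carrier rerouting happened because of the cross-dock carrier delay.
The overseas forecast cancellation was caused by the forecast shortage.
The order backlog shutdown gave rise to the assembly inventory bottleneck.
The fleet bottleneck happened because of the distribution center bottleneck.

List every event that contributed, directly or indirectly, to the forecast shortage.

Immediate causes of the forecast shortage: the order backlog shutdown, the supplier strike, the fleet delay.
Further upstream: the assembly inventory bottleneck, the assembly production line shortage, the production line rerouting, the cross-dock carrier delay, the distribution center bottleneck, the fleet bottleneck, the raw-material carrier rerouting.

the assembly inventory bottleneck, the assembly production line shortage, the cross-dock carrier delay, the distribution center bottleneck, the fleet bottleneck, the fleet delay, the order backlog shutdown, the production line rerouting, the raw-material carrier rerouting, the supplier strike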